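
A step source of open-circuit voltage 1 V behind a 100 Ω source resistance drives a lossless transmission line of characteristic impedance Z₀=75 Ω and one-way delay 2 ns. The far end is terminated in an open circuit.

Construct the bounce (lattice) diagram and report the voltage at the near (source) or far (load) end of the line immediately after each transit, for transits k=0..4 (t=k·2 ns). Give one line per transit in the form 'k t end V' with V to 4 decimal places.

Γ_L=1.000000, Γ_S=0.142857; launch V₁=1·75/175=0.428571
k=0 src: V=0.4286
k=1 load: inc=0.428571, refl=0.428571·1.000000=0.4286; V=0.000000+0.428571+0.428571=0.8571
k=2 src: inc=0.428571, refl=0.428571·0.142857=0.0612; V=0.428571+0.428571+0.061224=0.9184
k=3 load: inc=0.061224, refl=0.061224·1.000000=0.0612; V=0.857143+0.061224+0.061224=0.9796
k=4 src: inc=0.061224, refl=0.061224·0.142857=0.0087; V=0.918367+0.061224+0.008746=0.9883

0 0 source 0.4286
1 2 load 0.8571
2 4 source 0.9184
3 6 load 0.9796
4 8 source 0.9883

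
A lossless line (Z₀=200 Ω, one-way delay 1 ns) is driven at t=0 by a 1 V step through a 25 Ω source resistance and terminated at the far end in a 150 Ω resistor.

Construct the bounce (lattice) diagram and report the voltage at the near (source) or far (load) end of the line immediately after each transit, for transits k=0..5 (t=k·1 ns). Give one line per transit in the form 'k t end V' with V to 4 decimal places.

0 0 source 0.8889
1 1 load 0.7619
2 2 source 0.8607
3 3 load 0.8466
4 4 source 0.8575
5 5 load 0.8560

Γ_L=-0.142857, Γ_S=-0.777778; launch V₁=1·200/225=0.888889
k=0 src: V=0.8889
k=1 load: inc=0.888889, refl=0.888889·-0.142857=-0.1270; V=0.000000+0.888889+-0.126984=0.7619
k=2 src: inc=-0.126984, refl=-0.126984·-0.777778=0.0988; V=0.888889+-0.126984+0.098765=0.8607
k=3 load: inc=0.098765, refl=0.098765·-0.142857=-0.0141; V=0.761905+0.098765+-0.014109=0.8466
k=4 src: inc=-0.014109, refl=-0.014109·-0.777778=0.0110; V=0.860670+-0.014109+0.010974=0.8575
k=5 load: inc=0.010974, refl=0.010974·-0.142857=-0.0016; V=0.846561+0.010974+-0.001568=0.8560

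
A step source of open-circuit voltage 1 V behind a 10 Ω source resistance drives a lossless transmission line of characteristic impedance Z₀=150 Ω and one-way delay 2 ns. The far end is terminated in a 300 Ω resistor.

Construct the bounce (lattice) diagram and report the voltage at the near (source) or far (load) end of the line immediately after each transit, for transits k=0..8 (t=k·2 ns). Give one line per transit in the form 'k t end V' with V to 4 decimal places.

Γ_L=0.333333, Γ_S=-0.875000; launch V₁=1·150/160=0.937500
k=0 src: V=0.9375
k=1 load: inc=0.937500, refl=0.937500·0.333333=0.3125; V=0.000000+0.937500+0.312500=1.2500
k=2 src: inc=0.312500, refl=0.312500·-0.875000=-0.2734; V=0.937500+0.312500+-0.273438=0.9766
k=3 load: inc=-0.273438, refl=-0.273438·0.333333=-0.0911; V=1.250000+-0.273438+-0.091146=0.8854
k=4 src: inc=-0.091146, refl=-0.091146·-0.875000=0.0798; V=0.976562+-0.091146+0.079753=0.9652
k=5 load: inc=0.079753, refl=0.079753·0.333333=0.0266; V=0.885417+0.079753+0.026584=0.9918
k=6 src: inc=0.026584, refl=0.026584·-0.875000=-0.0233; V=0.965169+0.026584+-0.023261=0.9685
k=7 load: inc=-0.023261, refl=-0.023261·0.333333=-0.0078; V=0.991753+-0.023261+-0.007754=0.9607
k=8 src: inc=-0.007754, refl=-0.007754·-0.875000=0.0068; V=0.968492+-0.007754+0.006785=0.9675

0 0 source 0.9375
1 2 load 1.2500
2 4 source 0.9766
3 6 load 0.8854
4 8 source 0.9652
5 10 load 0.9918
6 12 source 0.9685
7 14 load 0.9607
8 16 source 0.9675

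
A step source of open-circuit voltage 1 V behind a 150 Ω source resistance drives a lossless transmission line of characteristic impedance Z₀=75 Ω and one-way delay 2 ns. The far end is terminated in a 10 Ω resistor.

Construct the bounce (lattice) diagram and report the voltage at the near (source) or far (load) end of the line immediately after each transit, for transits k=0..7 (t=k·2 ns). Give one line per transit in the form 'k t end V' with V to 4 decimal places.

Γ_L=-0.764706, Γ_S=0.333333; launch V₁=1·75/225=0.333333
k=0 src: V=0.3333
k=1 load: inc=0.333333, refl=0.333333·-0.764706=-0.2549; V=0.000000+0.333333+-0.254902=0.0784
k=2 src: inc=-0.254902, refl=-0.254902·0.333333=-0.0850; V=0.333333+-0.254902+-0.084967=-0.0065
k=3 load: inc=-0.084967, refl=-0.084967·-0.764706=0.0650; V=0.078431+-0.084967+0.064975=0.0584
k=4 src: inc=0.064975, refl=0.064975·0.333333=0.0217; V=-0.006536+0.064975+0.021658=0.0801
k=5 load: inc=0.021658, refl=0.021658·-0.764706=-0.0166; V=0.058439+0.021658+-0.016562=0.0635
k=6 src: inc=-0.016562, refl=-0.016562·0.333333=-0.0055; V=0.080097+-0.016562+-0.005521=0.0580
k=7 load: inc=-0.005521, refl=-0.005521·-0.764706=0.0042; V=0.063535+-0.005521+0.004222=0.0622

0 0 source 0.3333
1 2 load 0.0784
2 4 source -0.0065
3 6 load 0.0584
4 8 source 0.0801
5 10 load 0.0635
6 12 source 0.0580
7 14 load 0.0622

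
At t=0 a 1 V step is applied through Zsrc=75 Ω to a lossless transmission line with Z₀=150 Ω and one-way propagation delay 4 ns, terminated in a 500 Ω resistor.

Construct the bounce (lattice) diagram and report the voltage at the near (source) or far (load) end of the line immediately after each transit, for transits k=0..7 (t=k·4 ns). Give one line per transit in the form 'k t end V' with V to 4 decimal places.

Γ_L=0.538462, Γ_S=-0.333333; launch V₁=1·150/225=0.666667
k=0 src: V=0.6667
k=1 load: inc=0.666667, refl=0.666667·0.538462=0.3590; V=0.000000+0.666667+0.358974=1.0256
k=2 src: inc=0.358974, refl=0.358974·-0.333333=-0.1197; V=0.666667+0.358974+-0.119658=0.9060
k=3 load: inc=-0.119658, refl=-0.119658·0.538462=-0.0644; V=1.025641+-0.119658+-0.064431=0.8416
k=4 src: inc=-0.064431, refl=-0.064431·-0.333333=0.0215; V=0.905983+-0.064431+0.021477=0.8630
k=5 load: inc=0.021477, refl=0.021477·0.538462=0.0116; V=0.841552+0.021477+0.011565=0.8746
k=6 src: inc=0.011565, refl=0.011565·-0.333333=-0.0039; V=0.863029+0.011565+-0.003855=0.8707
k=7 load: inc=-0.003855, refl=-0.003855·0.538462=-0.0021; V=0.874593+-0.003855+-0.002076=0.8687

0 0 source 0.6667
1 4 load 1.0256
2 8 source 0.9060
3 12 load 0.8416
4 16 source 0.8630
5 20 load 0.8746
6 24 source 0.8707
7 28 load 0.8687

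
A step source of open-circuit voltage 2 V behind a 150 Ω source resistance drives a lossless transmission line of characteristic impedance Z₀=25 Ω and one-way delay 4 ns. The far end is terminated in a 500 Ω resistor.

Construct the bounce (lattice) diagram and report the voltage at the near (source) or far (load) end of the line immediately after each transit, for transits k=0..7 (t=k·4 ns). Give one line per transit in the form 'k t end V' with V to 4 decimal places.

Γ_L=0.904762, Γ_S=0.714286; launch V₁=2·25/175=0.285714
k=0 src: V=0.2857
k=1 load: inc=0.285714, refl=0.285714·0.904762=0.2585; V=0.000000+0.285714+0.258503=0.5442
k=2 src: inc=0.258503, refl=0.258503·0.714286=0.1846; V=0.285714+0.258503+0.184645=0.7289
k=3 load: inc=0.184645, refl=0.184645·0.904762=0.1671; V=0.544218+0.184645+0.167060=0.8959
k=4 src: inc=0.167060, refl=0.167060·0.714286=0.1193; V=0.728863+0.167060+0.119329=1.0153
k=5 load: inc=0.119329, refl=0.119329·0.904762=0.1080; V=0.895923+0.119329+0.107964=1.1232
k=6 src: inc=0.107964, refl=0.107964·0.714286=0.0771; V=1.015252+0.107964+0.077117=1.2003
k=7 load: inc=0.077117, refl=0.077117·0.904762=0.0698; V=1.123216+0.077117+0.069773=1.2701

0 0 source 0.2857
1 4 load 0.5442
2 8 source 0.7289
3 12 load 0.8959
4 16 source 1.0153
5 20 load 1.1232
6 24 source 1.2003
7 28 load 1.2701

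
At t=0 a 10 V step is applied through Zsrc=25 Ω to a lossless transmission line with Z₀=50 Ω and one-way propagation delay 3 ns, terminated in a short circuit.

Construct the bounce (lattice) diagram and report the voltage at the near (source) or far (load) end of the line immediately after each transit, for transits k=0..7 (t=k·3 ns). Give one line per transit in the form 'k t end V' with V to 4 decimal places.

0 0 source 6.6667
1 3 load 0.0000
2 6 source 2.2222
3 9 load 0.0000
4 12 source 0.7407
5 15 load 0.0000
6 18 source 0.2469
7 21 load 0.0000

Γ_L=-1.000000, Γ_S=-0.333333; launch V₁=10·50/75=6.666667
k=0 src: V=6.6667
k=1 load: inc=6.666667, refl=6.666667·-1.000000=-6.6667; V=0.000000+6.666667+-6.666667=0.0000
k=2 src: inc=-6.666667, refl=-6.666667·-0.333333=2.2222; V=6.666667+-6.666667+2.222222=2.2222
k=3 load: inc=2.222222, refl=2.222222·-1.000000=-2.2222; V=0.000000+2.222222+-2.222222=0.0000
k=4 src: inc=-2.222222, refl=-2.222222·-0.333333=0.7407; V=2.222222+-2.222222+0.740741=0.7407
k=5 load: inc=0.740741, refl=0.740741·-1.000000=-0.7407; V=0.000000+0.740741+-0.740741=0.0000
k=6 src: inc=-0.740741, refl=-0.740741·-0.333333=0.2469; V=0.740741+-0.740741+0.246914=0.2469
k=7 load: inc=0.246914, refl=0.246914·-1.000000=-0.2469; V=0.000000+0.246914+-0.246914=0.0000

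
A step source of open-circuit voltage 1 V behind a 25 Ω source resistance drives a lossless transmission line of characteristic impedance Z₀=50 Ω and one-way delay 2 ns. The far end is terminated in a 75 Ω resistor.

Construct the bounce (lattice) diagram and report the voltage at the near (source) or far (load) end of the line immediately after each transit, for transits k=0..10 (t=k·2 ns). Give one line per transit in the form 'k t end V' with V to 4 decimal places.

0 0 source 0.6667
1 2 load 0.8000
2 4 source 0.7556
3 6 load 0.7467
4 8 source 0.7496
5 10 load 0.7502
6 12 source 0.7500
7 14 load 0.7500
8 16 source 0.7500
9 18 load 0.7500
10 20 source 0.7500

Γ_L=0.200000, Γ_S=-0.333333; launch V₁=1·50/75=0.666667
k=0 src: V=0.6667
k=1 load: inc=0.666667, refl=0.666667·0.200000=0.1333; V=0.000000+0.666667+0.133333=0.8000
k=2 src: inc=0.133333, refl=0.133333·-0.333333=-0.0444; V=0.666667+0.133333+-0.044444=0.7556
k=3 load: inc=-0.044444, refl=-0.044444·0.200000=-0.0089; V=0.800000+-0.044444+-0.008889=0.7467
k=4 src: inc=-0.008889, refl=-0.008889·-0.333333=0.0030; V=0.755556+-0.008889+0.002963=0.7496
k=5 load: inc=0.002963, refl=0.002963·0.200000=0.0006; V=0.746667+0.002963+0.000593=0.7502
k=6 src: inc=0.000593, refl=0.000593·-0.333333=-0.0002; V=0.749630+0.000593+-0.000198=0.7500
k=7 load: inc=-0.000198, refl=-0.000198·0.200000=-0.0000; V=0.750222+-0.000198+-0.000040=0.7500
k=8 src: inc=-0.000040, refl=-0.000040·-0.333333=0.0000; V=0.750025+-0.000040+0.000013=0.7500
k=9 load: inc=0.000013, refl=0.000013·0.200000=0.0000; V=0.749985+0.000013+0.000003=0.7500
k=10 src: inc=0.000003, refl=0.000003·-0.333333=-0.0000; V=0.749998+0.000003+-0.000001=0.7500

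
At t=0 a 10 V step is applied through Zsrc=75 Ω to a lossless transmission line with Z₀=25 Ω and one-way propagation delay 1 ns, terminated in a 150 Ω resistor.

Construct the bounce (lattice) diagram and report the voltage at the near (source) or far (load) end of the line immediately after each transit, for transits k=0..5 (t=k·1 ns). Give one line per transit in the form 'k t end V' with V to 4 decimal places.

0 0 source 2.5000
1 1 load 4.2857
2 2 source 5.1786
3 3 load 5.8163
4 4 source 6.1352
5 5 load 6.3630

Γ_L=0.714286, Γ_S=0.500000; launch V₁=10·25/100=2.500000
k=0 src: V=2.5000
k=1 load: inc=2.500000, refl=2.500000·0.714286=1.7857; V=0.000000+2.500000+1.785714=4.2857
k=2 src: inc=1.785714, refl=1.785714·0.500000=0.8929; V=2.500000+1.785714+0.892857=5.1786
k=3 load: inc=0.892857, refl=0.892857·0.714286=0.6378; V=4.285714+0.892857+0.637755=5.8163
k=4 src: inc=0.637755, refl=0.637755·0.500000=0.3189; V=5.178571+0.637755+0.318878=6.1352
k=5 load: inc=0.318878, refl=0.318878·0.714286=0.2278; V=5.816327+0.318878+0.227770=6.3630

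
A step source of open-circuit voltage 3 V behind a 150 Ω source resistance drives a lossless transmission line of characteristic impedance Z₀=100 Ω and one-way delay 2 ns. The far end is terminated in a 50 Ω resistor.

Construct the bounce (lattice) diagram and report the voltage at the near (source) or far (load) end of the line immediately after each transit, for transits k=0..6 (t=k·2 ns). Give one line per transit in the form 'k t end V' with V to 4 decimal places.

0 0 source 1.2000
1 2 load 0.8000
2 4 source 0.7200
3 6 load 0.7467
4 8 source 0.7520
5 10 load 0.7502
6 12 source 0.7499

Γ_L=-0.333333, Γ_S=0.200000; launch V₁=3·100/250=1.200000
k=0 src: V=1.2000
k=1 load: inc=1.200000, refl=1.200000·-0.333333=-0.4000; V=0.000000+1.200000+-0.400000=0.8000
k=2 src: inc=-0.400000, refl=-0.400000·0.200000=-0.0800; V=1.200000+-0.400000+-0.080000=0.7200
k=3 load: inc=-0.080000, refl=-0.080000·-0.333333=0.0267; V=0.800000+-0.080000+0.026667=0.7467
k=4 src: inc=0.026667, refl=0.026667·0.200000=0.0053; V=0.720000+0.026667+0.005333=0.7520
k=5 load: inc=0.005333, refl=0.005333·-0.333333=-0.0018; V=0.746667+0.005333+-0.001778=0.7502
k=6 src: inc=-0.001778, refl=-0.001778·0.200000=-0.0004; V=0.752000+-0.001778+-0.000356=0.7499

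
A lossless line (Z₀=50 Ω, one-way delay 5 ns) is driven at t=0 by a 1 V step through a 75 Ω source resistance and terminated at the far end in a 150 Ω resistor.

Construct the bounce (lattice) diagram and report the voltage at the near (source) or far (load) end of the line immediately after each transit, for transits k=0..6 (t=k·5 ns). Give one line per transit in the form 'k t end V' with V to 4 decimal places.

0 0 source 0.4000
1 5 load 0.6000
2 10 source 0.6400
3 15 load 0.6600
4 20 source 0.6640
5 25 load 0.6660
6 30 source 0.6664

Γ_L=0.500000, Γ_S=0.200000; launch V₁=1·50/125=0.400000
k=0 src: V=0.4000
k=1 load: inc=0.400000, refl=0.400000·0.500000=0.2000; V=0.000000+0.400000+0.200000=0.6000
k=2 src: inc=0.200000, refl=0.200000·0.200000=0.0400; V=0.400000+0.200000+0.040000=0.6400
k=3 load: inc=0.040000, refl=0.040000·0.500000=0.0200; V=0.600000+0.040000+0.020000=0.6600
k=4 src: inc=0.020000, refl=0.020000·0.200000=0.0040; V=0.640000+0.020000+0.004000=0.6640
k=5 load: inc=0.004000, refl=0.004000·0.500000=0.0020; V=0.660000+0.004000+0.002000=0.6660
k=6 src: inc=0.002000, refl=0.002000·0.200000=0.0004; V=0.664000+0.002000+0.000400=0.6664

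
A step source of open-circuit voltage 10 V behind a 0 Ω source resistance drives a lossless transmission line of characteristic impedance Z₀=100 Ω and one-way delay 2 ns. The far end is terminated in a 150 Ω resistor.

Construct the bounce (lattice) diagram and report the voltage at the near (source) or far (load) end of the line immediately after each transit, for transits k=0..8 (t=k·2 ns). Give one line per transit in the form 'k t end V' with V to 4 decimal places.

0 0 source 10.0000
1 2 load 12.0000
2 4 source 10.0000
3 6 load 9.6000
4 8 source 10.0000
5 10 load 10.0800
6 12 source 10.0000
7 14 load 9.9840
8 16 source 10.0000

Γ_L=0.200000, Γ_S=-1.000000; launch V₁=10·100/100=10.000000
k=0 src: V=10.0000
k=1 load: inc=10.000000, refl=10.000000·0.200000=2.0000; V=0.000000+10.000000+2.000000=12.0000
k=2 src: inc=2.000000, refl=2.000000·-1.000000=-2.0000; V=10.000000+2.000000+-2.000000=10.0000
k=3 load: inc=-2.000000, refl=-2.000000·0.200000=-0.4000; V=12.000000+-2.000000+-0.400000=9.6000
k=4 src: inc=-0.400000, refl=-0.400000·-1.000000=0.4000; V=10.000000+-0.400000+0.400000=10.0000
k=5 load: inc=0.400000, refl=0.400000·0.200000=0.0800; V=9.600000+0.400000+0.080000=10.0800
k=6 src: inc=0.080000, refl=0.080000·-1.000000=-0.0800; V=10.000000+0.080000+-0.080000=10.0000
k=7 load: inc=-0.080000, refl=-0.080000·0.200000=-0.0160; V=10.080000+-0.080000+-0.016000=9.9840
k=8 src: inc=-0.016000, refl=-0.016000·-1.000000=0.0160; V=10.000000+-0.016000+0.016000=10.0000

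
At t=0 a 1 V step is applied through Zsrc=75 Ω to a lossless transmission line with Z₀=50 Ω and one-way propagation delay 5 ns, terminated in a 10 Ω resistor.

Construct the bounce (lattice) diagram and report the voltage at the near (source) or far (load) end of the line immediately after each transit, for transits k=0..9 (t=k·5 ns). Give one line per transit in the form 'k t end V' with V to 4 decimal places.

Γ_L=-0.666667, Γ_S=0.200000; launch V₁=1·50/125=0.400000
k=0 src: V=0.4000
k=1 load: inc=0.400000, refl=0.400000·-0.666667=-0.2667; V=0.000000+0.400000+-0.266667=0.1333
k=2 src: inc=-0.266667, refl=-0.266667·0.200000=-0.0533; V=0.400000+-0.266667+-0.053333=0.0800
k=3 load: inc=-0.053333, refl=-0.053333·-0.666667=0.0356; V=0.133333+-0.053333+0.035556=0.1156
k=4 src: inc=0.035556, refl=0.035556·0.200000=0.0071; V=0.080000+0.035556+0.007111=0.1227
k=5 load: inc=0.007111, refl=0.007111·-0.666667=-0.0047; V=0.115556+0.007111+-0.004741=0.1179
k=6 src: inc=-0.004741, refl=-0.004741·0.200000=-0.0009; V=0.122667+-0.004741+-0.000948=0.1170
k=7 load: inc=-0.000948, refl=-0.000948·-0.666667=0.0006; V=0.117926+-0.000948+0.000632=0.1176
k=8 src: inc=0.000632, refl=0.000632·0.200000=0.0001; V=0.116978+0.000632+0.000126=0.1177
k=9 load: inc=0.000126, refl=0.000126·-0.666667=-0.0001; V=0.117610+0.000126+-0.000084=0.1177

0 0 source 0.4000
1 5 load 0.1333
2 10 source 0.0800
3 15 load 0.1156
4 20 source 0.1227
5 25 load 0.1179
6 30 source 0.1170
7 35 load 0.1176
8 40 source 0.1177
9 45 load 0.1177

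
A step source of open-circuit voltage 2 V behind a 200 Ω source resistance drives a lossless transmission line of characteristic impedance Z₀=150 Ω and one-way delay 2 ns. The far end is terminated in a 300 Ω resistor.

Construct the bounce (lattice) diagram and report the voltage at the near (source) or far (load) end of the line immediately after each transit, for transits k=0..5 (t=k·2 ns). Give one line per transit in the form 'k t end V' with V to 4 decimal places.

0 0 source 0.8571
1 2 load 1.1429
2 4 source 1.1837
3 6 load 1.1973
4 8 source 1.1992
5 10 load 1.1999

Γ_L=0.333333, Γ_S=0.142857; launch V₁=2·150/350=0.857143
k=0 src: V=0.8571
k=1 load: inc=0.857143, refl=0.857143·0.333333=0.2857; V=0.000000+0.857143+0.285714=1.1429
k=2 src: inc=0.285714, refl=0.285714·0.142857=0.0408; V=0.857143+0.285714+0.040816=1.1837
k=3 load: inc=0.040816, refl=0.040816·0.333333=0.0136; V=1.142857+0.040816+0.013605=1.1973
k=4 src: inc=0.013605, refl=0.013605·0.142857=0.0019; V=1.183673+0.013605+0.001944=1.1992
k=5 load: inc=0.001944, refl=0.001944·0.333333=0.0006; V=1.197279+0.001944+0.000648=1.1999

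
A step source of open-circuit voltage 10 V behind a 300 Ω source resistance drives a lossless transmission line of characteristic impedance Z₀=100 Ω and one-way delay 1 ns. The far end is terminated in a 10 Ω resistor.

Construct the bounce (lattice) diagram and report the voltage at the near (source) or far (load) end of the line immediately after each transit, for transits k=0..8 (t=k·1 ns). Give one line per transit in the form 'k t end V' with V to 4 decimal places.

0 0 source 2.5000
1 1 load 0.4545
2 2 source -0.5682
3 3 load 0.2686
4 4 source 0.6870
5 5 load 0.3447
6 6 source 0.1735
7 7 load 0.3135
8 8 source 0.3836

Γ_L=-0.818182, Γ_S=0.500000; launch V₁=10·100/400=2.500000
k=0 src: V=2.5000
k=1 load: inc=2.500000, refl=2.500000·-0.818182=-2.0455; V=0.000000+2.500000+-2.045455=0.4545
k=2 src: inc=-2.045455, refl=-2.045455·0.500000=-1.0227; V=2.500000+-2.045455+-1.022727=-0.5682
k=3 load: inc=-1.022727, refl=-1.022727·-0.818182=0.8368; V=0.454545+-1.022727+0.836777=0.2686
k=4 src: inc=0.836777, refl=0.836777·0.500000=0.4184; V=-0.568182+0.836777+0.418388=0.6870
k=5 load: inc=0.418388, refl=0.418388·-0.818182=-0.3423; V=0.268595+0.418388+-0.342318=0.3447
k=6 src: inc=-0.342318, refl=-0.342318·0.500000=-0.1712; V=0.686983+-0.342318+-0.171159=0.1735
k=7 load: inc=-0.171159, refl=-0.171159·-0.818182=0.1400; V=0.344666+-0.171159+0.140039=0.3135
k=8 src: inc=0.140039, refl=0.140039·0.500000=0.0700; V=0.173507+0.140039+0.070020=0.3836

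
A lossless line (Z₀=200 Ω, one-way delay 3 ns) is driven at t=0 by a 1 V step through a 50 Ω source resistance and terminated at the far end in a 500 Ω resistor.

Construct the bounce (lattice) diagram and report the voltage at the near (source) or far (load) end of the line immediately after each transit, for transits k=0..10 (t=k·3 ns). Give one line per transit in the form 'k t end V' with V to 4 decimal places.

0 0 source 0.8000
1 3 load 1.1429
2 6 source 0.9371
3 9 load 0.8490
4 12 source 0.9019
5 15 load 0.9245
6 18 source 0.9109
7 21 load 0.9051
8 24 source 0.9086
9 27 load 0.9101
10 30 source 0.9092

Γ_L=0.428571, Γ_S=-0.600000; launch V₁=1·200/250=0.800000
k=0 src: V=0.8000
k=1 load: inc=0.800000, refl=0.800000·0.428571=0.3429; V=0.000000+0.800000+0.342857=1.1429
k=2 src: inc=0.342857, refl=0.342857·-0.600000=-0.2057; V=0.800000+0.342857+-0.205714=0.9371
k=3 load: inc=-0.205714, refl=-0.205714·0.428571=-0.0882; V=1.142857+-0.205714+-0.088163=0.8490
k=4 src: inc=-0.088163, refl=-0.088163·-0.600000=0.0529; V=0.937143+-0.088163+0.052898=0.9019
k=5 load: inc=0.052898, refl=0.052898·0.428571=0.0227; V=0.848980+0.052898+0.022671=0.9245
k=6 src: inc=0.022671, refl=0.022671·-0.600000=-0.0136; V=0.901878+0.022671+-0.013602=0.9109
k=7 load: inc=-0.013602, refl=-0.013602·0.428571=-0.0058; V=0.924548+-0.013602+-0.005830=0.9051
k=8 src: inc=-0.005830, refl=-0.005830·-0.600000=0.0035; V=0.910946+-0.005830+0.003498=0.9086
k=9 load: inc=0.003498, refl=0.003498·0.428571=0.0015; V=0.905116+0.003498+0.001499=0.9101
k=10 src: inc=0.001499, refl=0.001499·-0.600000=-0.0009; V=0.908614+0.001499+-0.000899=0.9092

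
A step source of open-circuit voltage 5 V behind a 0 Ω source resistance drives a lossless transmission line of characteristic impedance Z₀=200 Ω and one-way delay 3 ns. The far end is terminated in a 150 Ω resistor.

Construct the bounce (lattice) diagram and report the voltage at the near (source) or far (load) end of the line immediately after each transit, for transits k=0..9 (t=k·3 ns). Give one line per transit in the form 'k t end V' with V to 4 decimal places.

0 0 source 5.0000
1 3 load 4.2857
2 6 source 5.0000
3 9 load 4.8980
4 12 source 5.0000
5 15 load 4.9854
6 18 source 5.0000
7 21 load 4.9979
8 24 source 5.0000
9 27 load 4.9997

Γ_L=-0.142857, Γ_S=-1.000000; launch V₁=5·200/200=5.000000
k=0 src: V=5.0000
k=1 load: inc=5.000000, refl=5.000000·-0.142857=-0.7143; V=0.000000+5.000000+-0.714286=4.2857
k=2 src: inc=-0.714286, refl=-0.714286·-1.000000=0.7143; V=5.000000+-0.714286+0.714286=5.0000
k=3 load: inc=0.714286, refl=0.714286·-0.142857=-0.1020; V=4.285714+0.714286+-0.102041=4.8980
k=4 src: inc=-0.102041, refl=-0.102041·-1.000000=0.1020; V=5.000000+-0.102041+0.102041=5.0000
k=5 load: inc=0.102041, refl=0.102041·-0.142857=-0.0146; V=4.897959+0.102041+-0.014577=4.9854
k=6 src: inc=-0.014577, refl=-0.014577·-1.000000=0.0146; V=5.000000+-0.014577+0.014577=5.0000
k=7 load: inc=0.014577, refl=0.014577·-0.142857=-0.0021; V=4.985423+0.014577+-0.002082=4.9979
k=8 src: inc=-0.002082, refl=-0.002082·-1.000000=0.0021; V=5.000000+-0.002082+0.002082=5.0000
k=9 load: inc=0.002082, refl=0.002082·-0.142857=-0.0003; V=4.997918+0.002082+-0.000297=4.9997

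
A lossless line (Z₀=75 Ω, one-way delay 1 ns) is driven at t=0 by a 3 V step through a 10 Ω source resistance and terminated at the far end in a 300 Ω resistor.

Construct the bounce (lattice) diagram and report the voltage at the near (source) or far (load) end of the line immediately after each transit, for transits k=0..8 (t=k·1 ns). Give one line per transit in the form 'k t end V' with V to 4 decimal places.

0 0 source 2.6471
1 1 load 4.2353
2 2 source 3.0208
3 3 load 2.2920
4 4 source 2.8493
5 5 load 3.1837
6 6 source 2.9280
7 7 load 2.7746
8 8 source 2.8919

Γ_L=0.600000, Γ_S=-0.764706; launch V₁=3·75/85=2.647059
k=0 src: V=2.6471
k=1 load: inc=2.647059, refl=2.647059·0.600000=1.5882; V=0.000000+2.647059+1.588235=4.2353
k=2 src: inc=1.588235, refl=1.588235·-0.764706=-1.2145; V=2.647059+1.588235+-1.214533=3.0208
k=3 load: inc=-1.214533, refl=-1.214533·0.600000=-0.7287; V=4.235294+-1.214533+-0.728720=2.2920
k=4 src: inc=-0.728720, refl=-0.728720·-0.764706=0.5573; V=3.020761+-0.728720+0.557256=2.8493
k=5 load: inc=0.557256, refl=0.557256·0.600000=0.3344; V=2.292042+0.557256+0.334354=3.1837
k=6 src: inc=0.334354, refl=0.334354·-0.764706=-0.2557; V=2.849298+0.334354+-0.255682=2.9280
k=7 load: inc=-0.255682, refl=-0.255682·0.600000=-0.1534; V=3.183652+-0.255682+-0.153409=2.7746
k=8 src: inc=-0.153409, refl=-0.153409·-0.764706=0.1173; V=2.927969+-0.153409+0.117313=2.8919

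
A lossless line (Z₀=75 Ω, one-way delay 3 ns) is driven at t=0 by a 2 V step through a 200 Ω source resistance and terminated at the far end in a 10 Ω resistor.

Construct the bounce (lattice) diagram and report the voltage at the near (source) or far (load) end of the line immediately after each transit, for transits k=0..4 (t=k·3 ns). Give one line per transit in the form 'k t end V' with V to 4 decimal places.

0 0 source 0.5455
1 3 load 0.1283
2 6 source -0.0613
3 9 load 0.0837
4 12 source 0.1496

Γ_L=-0.764706, Γ_S=0.454545; launch V₁=2·75/275=0.545455
k=0 src: V=0.5455
k=1 load: inc=0.545455, refl=0.545455·-0.764706=-0.4171; V=0.000000+0.545455+-0.417112=0.1283
k=2 src: inc=-0.417112, refl=-0.417112·0.454545=-0.1896; V=0.545455+-0.417112+-0.189596=-0.0613
k=3 load: inc=-0.189596, refl=-0.189596·-0.764706=0.1450; V=0.128342+-0.189596+0.144986=0.0837
k=4 src: inc=0.144986, refl=0.144986·0.454545=0.0659; V=-0.061254+0.144986+0.065903=0.1496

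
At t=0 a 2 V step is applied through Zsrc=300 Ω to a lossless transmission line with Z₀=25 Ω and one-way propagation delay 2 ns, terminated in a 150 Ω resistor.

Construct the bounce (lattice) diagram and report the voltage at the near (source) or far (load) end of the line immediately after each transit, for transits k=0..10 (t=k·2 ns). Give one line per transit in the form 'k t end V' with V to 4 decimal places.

Γ_L=0.714286, Γ_S=0.846154; launch V₁=2·25/325=0.153846
k=0 src: V=0.1538
k=1 load: inc=0.153846, refl=0.153846·0.714286=0.1099; V=0.000000+0.153846+0.109890=0.2637
k=2 src: inc=0.109890, refl=0.109890·0.846154=0.0930; V=0.153846+0.109890+0.092984=0.3567
k=3 load: inc=0.092984, refl=0.092984·0.714286=0.0664; V=0.263736+0.092984+0.066417=0.4231
k=4 src: inc=0.066417, refl=0.066417·0.846154=0.0562; V=0.356720+0.066417+0.056199=0.4793
k=5 load: inc=0.056199, refl=0.056199·0.714286=0.0401; V=0.423137+0.056199+0.040142=0.5195
k=6 src: inc=0.040142, refl=0.040142·0.846154=0.0340; V=0.479336+0.040142+0.033966=0.5534
k=7 load: inc=0.033966, refl=0.033966·0.714286=0.0243; V=0.519479+0.033966+0.024262=0.5777
k=8 src: inc=0.024262, refl=0.024262·0.846154=0.0205; V=0.553445+0.024262+0.020529=0.5982
k=9 load: inc=0.020529, refl=0.020529·0.714286=0.0147; V=0.577707+0.020529+0.014664=0.6129
k=10 src: inc=0.014664, refl=0.014664·0.846154=0.0124; V=0.598236+0.014664+0.012408=0.6253

0 0 source 0.1538
1 2 load 0.2637
2 4 source 0.3567
3 6 load 0.4231
4 8 source 0.4793
5 10 load 0.5195
6 12 source 0.5534
7 14 load 0.5777
8 16 source 0.5982
9 18 load 0.6129
10 20 source 0.6253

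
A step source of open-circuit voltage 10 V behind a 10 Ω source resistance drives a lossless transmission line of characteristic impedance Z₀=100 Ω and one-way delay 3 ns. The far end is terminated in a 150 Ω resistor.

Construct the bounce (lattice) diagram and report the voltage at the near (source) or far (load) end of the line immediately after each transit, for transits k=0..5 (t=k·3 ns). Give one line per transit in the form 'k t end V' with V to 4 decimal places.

Γ_L=0.200000, Γ_S=-0.818182; launch V₁=10·100/110=9.090909
k=0 src: V=9.0909
k=1 load: inc=9.090909, refl=9.090909·0.200000=1.8182; V=0.000000+9.090909+1.818182=10.9091
k=2 src: inc=1.818182, refl=1.818182·-0.818182=-1.4876; V=9.090909+1.818182+-1.487603=9.4215
k=3 load: inc=-1.487603, refl=-1.487603·0.200000=-0.2975; V=10.909091+-1.487603+-0.297521=9.1240
k=4 src: inc=-0.297521, refl=-0.297521·-0.818182=0.2434; V=9.421488+-0.297521+0.243426=9.3674
k=5 load: inc=0.243426, refl=0.243426·0.200000=0.0487; V=9.123967+0.243426+0.048685=9.4161

0 0 source 9.0909
1 3 load 10.9091
2 6 source 9.4215
3 9 load 9.1240
4 12 source 9.3674
5 15 load 9.4161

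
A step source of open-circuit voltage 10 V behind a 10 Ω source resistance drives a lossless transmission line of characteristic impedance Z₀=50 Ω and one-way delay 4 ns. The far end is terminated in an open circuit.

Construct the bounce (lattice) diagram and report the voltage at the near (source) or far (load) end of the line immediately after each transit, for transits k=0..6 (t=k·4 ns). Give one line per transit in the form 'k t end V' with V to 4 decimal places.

0 0 source 8.3333
1 4 load 16.6667
2 8 source 11.1111
3 12 load 5.5556
4 16 source 9.2593
5 20 load 12.9630
6 24 source 10.4938

Γ_L=1.000000, Γ_S=-0.666667; launch V₁=10·50/60=8.333333
k=0 src: V=8.3333
k=1 load: inc=8.333333, refl=8.333333·1.000000=8.3333; V=0.000000+8.333333+8.333333=16.6667
k=2 src: inc=8.333333, refl=8.333333·-0.666667=-5.5556; V=8.333333+8.333333+-5.555556=11.1111
k=3 load: inc=-5.555556, refl=-5.555556·1.000000=-5.5556; V=16.666667+-5.555556+-5.555556=5.5556
k=4 src: inc=-5.555556, refl=-5.555556·-0.666667=3.7037; V=11.111111+-5.555556+3.703704=9.2593
k=5 load: inc=3.703704, refl=3.703704·1.000000=3.7037; V=5.555556+3.703704+3.703704=12.9630
k=6 src: inc=3.703704, refl=3.703704·-0.666667=-2.4691; V=9.259259+3.703704+-2.469136=10.4938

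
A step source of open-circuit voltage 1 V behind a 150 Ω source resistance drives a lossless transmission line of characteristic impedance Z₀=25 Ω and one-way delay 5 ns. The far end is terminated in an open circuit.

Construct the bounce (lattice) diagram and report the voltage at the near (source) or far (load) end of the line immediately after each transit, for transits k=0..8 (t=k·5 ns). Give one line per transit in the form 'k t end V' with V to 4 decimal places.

Γ_L=1.000000, Γ_S=0.714286; launch V₁=1·25/175=0.142857
k=0 src: V=0.1429
k=1 load: inc=0.142857, refl=0.142857·1.000000=0.1429; V=0.000000+0.142857+0.142857=0.2857
k=2 src: inc=0.142857, refl=0.142857·0.714286=0.1020; V=0.142857+0.142857+0.102041=0.3878
k=3 load: inc=0.102041, refl=0.102041·1.000000=0.1020; V=0.285714+0.102041+0.102041=0.4898
k=4 src: inc=0.102041, refl=0.102041·0.714286=0.0729; V=0.387755+0.102041+0.072886=0.5627
k=5 load: inc=0.072886, refl=0.072886·1.000000=0.0729; V=0.489796+0.072886+0.072886=0.6356
k=6 src: inc=0.072886, refl=0.072886·0.714286=0.0521; V=0.562682+0.072886+0.052062=0.6876
k=7 load: inc=0.052062, refl=0.052062·1.000000=0.0521; V=0.635569+0.052062+0.052062=0.7397
k=8 src: inc=0.052062, refl=0.052062·0.714286=0.0372; V=0.687630+0.052062+0.037187=0.7769

0 0 source 0.1429
1 5 load 0.2857
2 10 source 0.3878
3 15 load 0.4898
4 20 source 0.5627
5 25 load 0.6356
6 30 source 0.6876
7 35 load 0.7397
8 40 source 0.7769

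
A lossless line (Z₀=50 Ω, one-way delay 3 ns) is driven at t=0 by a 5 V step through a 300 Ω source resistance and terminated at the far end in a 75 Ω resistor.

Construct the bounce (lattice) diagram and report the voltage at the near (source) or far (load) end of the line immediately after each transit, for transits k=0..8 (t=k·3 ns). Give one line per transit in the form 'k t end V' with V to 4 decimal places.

0 0 source 0.7143
1 3 load 0.8571
2 6 source 0.9592
3 9 load 0.9796
4 12 source 0.9942
5 15 load 0.9971
6 18 source 0.9992
7 21 load 0.9996
8 24 source 0.9999

Γ_L=0.200000, Γ_S=0.714286; launch V₁=5·50/350=0.714286
k=0 src: V=0.7143
k=1 load: inc=0.714286, refl=0.714286·0.200000=0.1429; V=0.000000+0.714286+0.142857=0.8571
k=2 src: inc=0.142857, refl=0.142857·0.714286=0.1020; V=0.714286+0.142857+0.102041=0.9592
k=3 load: inc=0.102041, refl=0.102041·0.200000=0.0204; V=0.857143+0.102041+0.020408=0.9796
k=4 src: inc=0.020408, refl=0.020408·0.714286=0.0146; V=0.959184+0.020408+0.014577=0.9942
k=5 load: inc=0.014577, refl=0.014577·0.200000=0.0029; V=0.979592+0.014577+0.002915=0.9971
k=6 src: inc=0.002915, refl=0.002915·0.714286=0.0021; V=0.994169+0.002915+0.002082=0.9992
k=7 load: inc=0.002082, refl=0.002082·0.200000=0.0004; V=0.997085+0.002082+0.000416=0.9996
k=8 src: inc=0.000416, refl=0.000416·0.714286=0.0003; V=0.999167+0.000416+0.000297=0.9999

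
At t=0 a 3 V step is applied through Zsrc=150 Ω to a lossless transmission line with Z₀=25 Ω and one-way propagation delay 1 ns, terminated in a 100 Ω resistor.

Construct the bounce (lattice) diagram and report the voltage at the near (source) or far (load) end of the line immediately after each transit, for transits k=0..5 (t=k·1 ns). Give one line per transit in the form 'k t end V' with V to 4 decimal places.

0 0 source 0.4286
1 1 load 0.6857
2 2 source 0.8694
3 3 load 0.9796
4 4 source 1.0583
5 5 load 1.1055

Γ_L=0.600000, Γ_S=0.714286; launch V₁=3·25/175=0.428571
k=0 src: V=0.4286
k=1 load: inc=0.428571, refl=0.428571·0.600000=0.2571; V=0.000000+0.428571+0.257143=0.6857
k=2 src: inc=0.257143, refl=0.257143·0.714286=0.1837; V=0.428571+0.257143+0.183673=0.8694
k=3 load: inc=0.183673, refl=0.183673·0.600000=0.1102; V=0.685714+0.183673+0.110204=0.9796
k=4 src: inc=0.110204, refl=0.110204·0.714286=0.0787; V=0.869388+0.110204+0.078717=1.0583
k=5 load: inc=0.078717, refl=0.078717·0.600000=0.0472; V=0.979592+0.078717+0.047230=1.1055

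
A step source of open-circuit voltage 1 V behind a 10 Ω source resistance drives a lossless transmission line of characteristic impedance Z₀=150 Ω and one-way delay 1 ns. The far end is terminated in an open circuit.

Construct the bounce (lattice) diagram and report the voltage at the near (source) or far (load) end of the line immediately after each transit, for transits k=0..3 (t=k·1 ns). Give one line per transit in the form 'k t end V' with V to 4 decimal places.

0 0 source 0.9375
1 1 load 1.8750
2 2 source 1.0547
3 3 load 0.2344

Γ_L=1.000000, Γ_S=-0.875000; launch V₁=1·150/160=0.937500
k=0 src: V=0.9375
k=1 load: inc=0.937500, refl=0.937500·1.000000=0.9375; V=0.000000+0.937500+0.937500=1.8750
k=2 src: inc=0.937500, refl=0.937500·-0.875000=-0.8203; V=0.937500+0.937500+-0.820312=1.0547
k=3 load: inc=-0.820312, refl=-0.820312·1.000000=-0.8203; V=1.875000+-0.820312+-0.820312=0.2344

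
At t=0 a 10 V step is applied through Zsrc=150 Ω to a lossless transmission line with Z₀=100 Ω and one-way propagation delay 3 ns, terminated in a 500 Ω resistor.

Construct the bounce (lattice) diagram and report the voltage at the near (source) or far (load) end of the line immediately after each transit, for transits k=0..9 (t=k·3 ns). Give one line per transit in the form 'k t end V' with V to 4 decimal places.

Γ_L=0.666667, Γ_S=0.200000; launch V₁=10·100/250=4.000000
k=0 src: V=4.0000
k=1 load: inc=4.000000, refl=4.000000·0.666667=2.6667; V=0.000000+4.000000+2.666667=6.6667
k=2 src: inc=2.666667, refl=2.666667·0.200000=0.5333; V=4.000000+2.666667+0.533333=7.2000
k=3 load: inc=0.533333, refl=0.533333·0.666667=0.3556; V=6.666667+0.533333+0.355556=7.5556
k=4 src: inc=0.355556, refl=0.355556·0.200000=0.0711; V=7.200000+0.355556+0.071111=7.6267
k=5 load: inc=0.071111, refl=0.071111·0.666667=0.0474; V=7.555556+0.071111+0.047407=7.6741
k=6 src: inc=0.047407, refl=0.047407·0.200000=0.0095; V=7.626667+0.047407+0.009481=7.6836
k=7 load: inc=0.009481, refl=0.009481·0.666667=0.0063; V=7.674074+0.009481+0.006321=7.6899
k=8 src: inc=0.006321, refl=0.006321·0.200000=0.0013; V=7.683556+0.006321+0.001264=7.6911
k=9 load: inc=0.001264, refl=0.001264·0.666667=0.0008; V=7.689877+0.001264+0.000843=7.6920

0 0 source 4.0000
1 3 load 6.6667
2 6 source 7.2000
3 9 load 7.5556
4 12 source 7.6267
5 15 load 7.6741
6 18 source 7.6836
7 21 load 7.6899
8 24 source 7.6911
9 27 load 7.6920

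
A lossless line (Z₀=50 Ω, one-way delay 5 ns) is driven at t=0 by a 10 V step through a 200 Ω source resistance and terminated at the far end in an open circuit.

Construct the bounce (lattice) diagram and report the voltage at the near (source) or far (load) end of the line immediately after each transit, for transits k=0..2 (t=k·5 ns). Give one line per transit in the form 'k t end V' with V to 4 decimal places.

0 0 source 2.0000
1 5 load 4.0000
2 10 source 5.2000

Γ_L=1.000000, Γ_S=0.600000; launch V₁=10·50/250=2.000000
k=0 src: V=2.0000
k=1 load: inc=2.000000, refl=2.000000·1.000000=2.0000; V=0.000000+2.000000+2.000000=4.0000
k=2 src: inc=2.000000, refl=2.000000·0.600000=1.2000; V=2.000000+2.000000+1.200000=5.2000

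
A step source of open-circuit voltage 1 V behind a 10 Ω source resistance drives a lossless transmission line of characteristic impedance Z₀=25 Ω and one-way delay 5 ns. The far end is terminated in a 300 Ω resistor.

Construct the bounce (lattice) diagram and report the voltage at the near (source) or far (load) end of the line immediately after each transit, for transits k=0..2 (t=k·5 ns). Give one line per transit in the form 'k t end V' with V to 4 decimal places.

0 0 source 0.7143
1 5 load 1.3187
2 10 source 1.0597

Γ_L=0.846154, Γ_S=-0.428571; launch V₁=1·25/35=0.714286
k=0 src: V=0.7143
k=1 load: inc=0.714286, refl=0.714286·0.846154=0.6044; V=0.000000+0.714286+0.604396=1.3187
k=2 src: inc=0.604396, refl=0.604396·-0.428571=-0.2590; V=0.714286+0.604396+-0.259027=1.0597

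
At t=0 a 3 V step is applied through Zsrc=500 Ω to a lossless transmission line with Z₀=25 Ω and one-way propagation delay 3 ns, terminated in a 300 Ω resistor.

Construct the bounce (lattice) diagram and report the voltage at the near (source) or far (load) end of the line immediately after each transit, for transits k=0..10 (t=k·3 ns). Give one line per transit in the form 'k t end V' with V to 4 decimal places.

0 0 source 0.1429
1 3 load 0.2637
2 6 source 0.3731
3 9 load 0.4656
4 12 source 0.5494
5 15 load 0.6202
6 18 source 0.6843
7 21 load 0.7386
8 24 source 0.7876
9 27 load 0.8292
10 30 source 0.8667

Γ_L=0.846154, Γ_S=0.904762; launch V₁=3·25/525=0.142857
k=0 src: V=0.1429
k=1 load: inc=0.142857, refl=0.142857·0.846154=0.1209; V=0.000000+0.142857+0.120879=0.2637
k=2 src: inc=0.120879, refl=0.120879·0.904762=0.1094; V=0.142857+0.120879+0.109367=0.3731
k=3 load: inc=0.109367, refl=0.109367·0.846154=0.0925; V=0.263736+0.109367+0.092541=0.4656
k=4 src: inc=0.092541, refl=0.092541·0.904762=0.0837; V=0.373103+0.092541+0.083728=0.5494
k=5 load: inc=0.083728, refl=0.083728·0.846154=0.0708; V=0.465644+0.083728+0.070847=0.6202
k=6 src: inc=0.070847, refl=0.070847·0.904762=0.0641; V=0.549372+0.070847+0.064099=0.6843
k=7 load: inc=0.064099, refl=0.064099·0.846154=0.0542; V=0.620218+0.064099+0.054238=0.7386
k=8 src: inc=0.054238, refl=0.054238·0.904762=0.0491; V=0.684318+0.054238+0.049072=0.7876
k=9 load: inc=0.049072, refl=0.049072·0.846154=0.0415; V=0.738556+0.049072+0.041523=0.8292
k=10 src: inc=0.041523, refl=0.041523·0.904762=0.0376; V=0.787628+0.041523+0.037568=0.8667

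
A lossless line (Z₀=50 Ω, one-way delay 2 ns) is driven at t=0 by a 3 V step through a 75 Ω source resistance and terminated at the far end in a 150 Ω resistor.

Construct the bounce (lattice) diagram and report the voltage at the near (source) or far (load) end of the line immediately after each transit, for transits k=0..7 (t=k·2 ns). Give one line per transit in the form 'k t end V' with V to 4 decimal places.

0 0 source 1.2000
1 2 load 1.8000
2 4 source 1.9200
3 6 load 1.9800
4 8 source 1.9920
5 10 load 1.9980
6 12 source 1.9992
7 14 load 1.9998

Γ_L=0.500000, Γ_S=0.200000; launch V₁=3·50/125=1.200000
k=0 src: V=1.2000
k=1 load: inc=1.200000, refl=1.200000·0.500000=0.6000; V=0.000000+1.200000+0.600000=1.8000
k=2 src: inc=0.600000, refl=0.600000·0.200000=0.1200; V=1.200000+0.600000+0.120000=1.9200
k=3 load: inc=0.120000, refl=0.120000·0.500000=0.0600; V=1.800000+0.120000+0.060000=1.9800
k=4 src: inc=0.060000, refl=0.060000·0.200000=0.0120; V=1.920000+0.060000+0.012000=1.9920
k=5 load: inc=0.012000, refl=0.012000·0.500000=0.0060; V=1.980000+0.012000+0.006000=1.9980
k=6 src: inc=0.006000, refl=0.006000·0.200000=0.0012; V=1.992000+0.006000+0.001200=1.9992
k=7 load: inc=0.001200, refl=0.001200·0.500000=0.0006; V=1.998000+0.001200+0.000600=1.9998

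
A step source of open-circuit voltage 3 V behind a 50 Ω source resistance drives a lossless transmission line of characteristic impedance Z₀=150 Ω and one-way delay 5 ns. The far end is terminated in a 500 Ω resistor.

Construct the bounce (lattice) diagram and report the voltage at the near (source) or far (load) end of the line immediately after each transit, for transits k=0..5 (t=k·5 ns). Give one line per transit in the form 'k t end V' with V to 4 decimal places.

0 0 source 2.2500
1 5 load 3.4615
2 10 source 2.8558
3 15 load 2.5296
4 20 source 2.6927
5 25 load 2.7805

Γ_L=0.538462, Γ_S=-0.500000; launch V₁=3·150/200=2.250000
k=0 src: V=2.2500
k=1 load: inc=2.250000, refl=2.250000·0.538462=1.2115; V=0.000000+2.250000+1.211538=3.4615
k=2 src: inc=1.211538, refl=1.211538·-0.500000=-0.6058; V=2.250000+1.211538+-0.605769=2.8558
k=3 load: inc=-0.605769, refl=-0.605769·0.538462=-0.3262; V=3.461538+-0.605769+-0.326183=2.5296
k=4 src: inc=-0.326183, refl=-0.326183·-0.500000=0.1631; V=2.855769+-0.326183+0.163092=2.6927
k=5 load: inc=0.163092, refl=0.163092·0.538462=0.0878; V=2.529586+0.163092+0.087819=2.7805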